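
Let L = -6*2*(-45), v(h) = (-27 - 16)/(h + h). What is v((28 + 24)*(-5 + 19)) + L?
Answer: 786197/1456 ≈ 539.97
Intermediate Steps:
v(h) = -43/(2*h) (v(h) = -43*1/(2*h) = -43/(2*h))
L = 540 (L = -12*(-45) = 540)
v((28 + 24)*(-5 + 19)) + L = -43*1/((-5 + 19)*(28 + 24))/2 + 540 = -43/(2*(52*14)) + 540 = -43/2/728 + 540 = -43/2*1/728 + 540 = -43/1456 + 540 = 786197/1456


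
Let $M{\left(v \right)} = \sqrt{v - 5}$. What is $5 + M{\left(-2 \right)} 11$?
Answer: $5 + 11 i \sqrt{7} \approx 5.0 + 29.103 i$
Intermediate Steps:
$M{\left(v \right)} = \sqrt{-5 + v}$
$5 + M{\left(-2 \right)} 11 = 5 + \sqrt{-5 - 2} \cdot 11 = 5 + \sqrt{-7} \cdot 11 = 5 + i \sqrt{7} \cdot 11 = 5 + 11 i \sqrt{7}$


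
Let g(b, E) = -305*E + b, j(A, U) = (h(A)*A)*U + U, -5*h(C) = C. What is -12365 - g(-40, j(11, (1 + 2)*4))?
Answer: -97237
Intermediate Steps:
h(C) = -C/5
j(A, U) = U - U*A²/5 (j(A, U) = ((-A/5)*A)*U + U = (-A²/5)*U + U = -U*A²/5 + U = U - U*A²/5)
g(b, E) = b - 305*E
-12365 - g(-40, j(11, (1 + 2)*4)) = -12365 - (-40 - 61*(1 + 2)*4*(5 - 1*11²)) = -12365 - (-40 - 61*3*4*(5 - 1*121)) = -12365 - (-40 - 61*12*(5 - 121)) = -12365 - (-40 - 61*12*(-116)) = -12365 - (-40 - 305*(-1392/5)) = -12365 - (-40 + 84912) = -12365 - 1*84872 = -12365 - 84872 = -97237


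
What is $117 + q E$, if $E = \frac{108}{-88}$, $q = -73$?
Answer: $\frac{4545}{22} \approx 206.59$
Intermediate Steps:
$E = - \frac{27}{22}$ ($E = 108 \left(- \frac{1}{88}\right) = - \frac{27}{22} \approx -1.2273$)
$117 + q E = 117 - - \frac{1971}{22} = 117 + \frac{1971}{22} = \frac{4545}{22}$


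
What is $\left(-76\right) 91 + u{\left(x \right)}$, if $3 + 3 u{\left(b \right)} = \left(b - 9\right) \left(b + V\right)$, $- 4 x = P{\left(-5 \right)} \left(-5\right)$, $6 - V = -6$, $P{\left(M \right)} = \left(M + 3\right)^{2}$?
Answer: $- \frac{20819}{3} \approx -6939.7$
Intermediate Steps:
$P{\left(M \right)} = \left(3 + M\right)^{2}$
$V = 12$ ($V = 6 - -6 = 6 + 6 = 12$)
$x = 5$ ($x = - \frac{\left(3 - 5\right)^{2} \left(-5\right)}{4} = - \frac{\left(-2\right)^{2} \left(-5\right)}{4} = - \frac{4 \left(-5\right)}{4} = \left(- \frac{1}{4}\right) \left(-20\right) = 5$)
$u{\left(b \right)} = -1 + \frac{\left(-9 + b\right) \left(12 + b\right)}{3}$ ($u{\left(b \right)} = -1 + \frac{\left(b - 9\right) \left(b + 12\right)}{3} = -1 + \frac{\left(-9 + b\right) \left(12 + b\right)}{3}$)
$\left(-76\right) 91 + u{\left(x \right)} = \left(-76\right) 91 + \left(-37 + 5 + \frac{5^{2}}{3}\right) = -6916 + \left(-37 + 5 + \frac{1}{3} \cdot 25\right) = -6916 + \left(-37 + 5 + \frac{25}{3}\right) = -6916 - \frac{71}{3} = - \frac{20819}{3}$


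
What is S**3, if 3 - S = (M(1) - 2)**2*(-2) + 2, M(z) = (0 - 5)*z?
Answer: 970299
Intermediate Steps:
M(z) = -5*z
S = 99 (S = 3 - ((-5*1 - 2)**2*(-2) + 2) = 3 - ((-5 - 2)**2*(-2) + 2) = 3 - ((-7)**2*(-2) + 2) = 3 - (49*(-2) + 2) = 3 - (-98 + 2) = 3 - 1*(-96) = 3 + 96 = 99)
S**3 = 99**3 = 970299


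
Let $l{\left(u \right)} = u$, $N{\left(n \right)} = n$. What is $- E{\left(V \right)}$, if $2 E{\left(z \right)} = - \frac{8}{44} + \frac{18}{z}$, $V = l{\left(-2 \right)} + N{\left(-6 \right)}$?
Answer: $\frac{107}{88} \approx 1.2159$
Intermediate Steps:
$V = -8$ ($V = -2 - 6 = -8$)
$E{\left(z \right)} = - \frac{1}{11} + \frac{9}{z}$ ($E{\left(z \right)} = \frac{- \frac{8}{44} + \frac{18}{z}}{2} = \frac{\left(-8\right) \frac{1}{44} + \frac{18}{z}}{2} = \frac{- \frac{2}{11} + \frac{18}{z}}{2} = - \frac{1}{11} + \frac{9}{z}$)
$- E{\left(V \right)} = - \frac{99 - -8}{11 \left(-8\right)} = - \frac{\left(-1\right) \left(99 + 8\right)}{11 \cdot 8} = - \frac{\left(-1\right) 107}{11 \cdot 8} = \left(-1\right) \left(- \frac{107}{88}\right) = \frac{107}{88}$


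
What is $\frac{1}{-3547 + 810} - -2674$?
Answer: $\frac{7318737}{2737} \approx 2674.0$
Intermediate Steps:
$\frac{1}{-3547 + 810} - -2674 = \frac{1}{-2737} + 2674 = - \frac{1}{2737} + 2674 = \frac{7318737}{2737}$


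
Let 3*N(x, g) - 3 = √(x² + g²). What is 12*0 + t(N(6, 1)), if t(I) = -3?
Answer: -3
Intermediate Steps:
N(x, g) = 1 + √(g² + x²)/3 (N(x, g) = 1 + √(x² + g²)/3 = 1 + √(g² + x²)/3)
12*0 + t(N(6, 1)) = 12*0 - 3 = 0 - 3 = -3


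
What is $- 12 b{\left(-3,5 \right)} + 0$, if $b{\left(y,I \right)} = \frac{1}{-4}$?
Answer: $3$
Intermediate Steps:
$b{\left(y,I \right)} = - \frac{1}{4}$
$- 12 b{\left(-3,5 \right)} + 0 = \left(-12\right) \left(- \frac{1}{4}\right) + 0 = 3 + 0 = 3$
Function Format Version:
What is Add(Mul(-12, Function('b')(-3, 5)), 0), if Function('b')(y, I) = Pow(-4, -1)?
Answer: 3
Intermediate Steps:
Function('b')(y, I) = Rational(-1, 4)
Add(Mul(-12, Function('b')(-3, 5)), 0) = Add(Mul(-12, Rational(-1, 4)), 0) = Add(3, 0) = 3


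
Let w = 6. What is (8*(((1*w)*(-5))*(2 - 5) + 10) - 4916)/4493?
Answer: -4116/4493 ≈ -0.91609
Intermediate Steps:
(8*(((1*w)*(-5))*(2 - 5) + 10) - 4916)/4493 = (8*(((1*6)*(-5))*(2 - 5) + 10) - 4916)/4493 = (8*((6*(-5))*(-3) + 10) - 4916)*(1/4493) = (8*(-30*(-3) + 10) - 4916)*(1/4493) = (8*(90 + 10) - 4916)*(1/4493) = (8*100 - 4916)*(1/4493) = (800 - 4916)*(1/4493) = -4116*1/4493 = -4116/4493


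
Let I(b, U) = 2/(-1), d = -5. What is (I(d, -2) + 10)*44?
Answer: 352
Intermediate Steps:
I(b, U) = -2 (I(b, U) = 2*(-1) = -2)
(I(d, -2) + 10)*44 = (-2 + 10)*44 = 8*44 = 352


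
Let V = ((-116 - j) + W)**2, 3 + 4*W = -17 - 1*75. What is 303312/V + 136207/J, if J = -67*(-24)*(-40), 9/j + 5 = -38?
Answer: 498693309546353/37051407424320 ≈ 13.460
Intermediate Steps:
j = -9/43 (j = 9/(-5 - 38) = 9/(-43) = 9*(-1/43) = -9/43 ≈ -0.20930)
J = -64320 (J = 1608*(-40) = -64320)
W = -95/4 (W = -3/4 + (-17 - 1*75)/4 = -3/4 + (-17 - 75)/4 = -3/4 + (1/4)*(-92) = -3/4 - 23 = -95/4 ≈ -23.750)
V = 576048001/29584 (V = ((-116 - 1*(-9/43)) - 95/4)**2 = ((-116 + 9/43) - 95/4)**2 = (-4979/43 - 95/4)**2 = (-24001/172)**2 = 576048001/29584 ≈ 19472.)
303312/V + 136207/J = 303312/(576048001/29584) + 136207/(-64320) = 303312*(29584/576048001) + 136207*(-1/64320) = 8973182208/576048001 - 136207/64320 = 498693309546353/37051407424320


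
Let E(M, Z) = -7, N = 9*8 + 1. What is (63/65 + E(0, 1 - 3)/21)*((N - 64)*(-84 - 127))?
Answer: -78492/65 ≈ -1207.6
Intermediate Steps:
N = 73 (N = 72 + 1 = 73)
(63/65 + E(0, 1 - 3)/21)*((N - 64)*(-84 - 127)) = (63/65 - 7/21)*((73 - 64)*(-84 - 127)) = (63*(1/65) - 7*1/21)*(9*(-211)) = (63/65 - ⅓)*(-1899) = (124/195)*(-1899) = -78492/65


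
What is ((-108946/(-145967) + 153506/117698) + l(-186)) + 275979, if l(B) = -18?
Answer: 2370525911608968/8590011983 ≈ 2.7596e+5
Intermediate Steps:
((-108946/(-145967) + 153506/117698) + l(-186)) + 275979 = ((-108946/(-145967) + 153506/117698) - 18) + 275979 = ((-108946*(-1/145967) + 153506*(1/117698)) - 18) + 275979 = ((108946/145967 + 76753/58849) - 18) + 275979 = (17614768305/8590011983 - 18) + 275979 = -137005447389/8590011983 + 275979 = 2370525911608968/8590011983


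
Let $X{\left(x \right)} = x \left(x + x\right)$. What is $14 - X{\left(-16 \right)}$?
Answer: $-498$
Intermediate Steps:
$X{\left(x \right)} = 2 x^{2}$ ($X{\left(x \right)} = x 2 x = 2 x^{2}$)
$14 - X{\left(-16 \right)} = 14 - 2 \left(-16\right)^{2} = 14 - 2 \cdot 256 = 14 - 512 = -498$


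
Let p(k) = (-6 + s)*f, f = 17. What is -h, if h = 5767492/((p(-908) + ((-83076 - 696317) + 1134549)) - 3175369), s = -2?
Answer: 5767492/2820349 ≈ 2.0450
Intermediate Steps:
p(k) = -136 (p(k) = (-6 - 2)*17 = -8*17 = -136)
h = -5767492/2820349 (h = 5767492/((-136 + ((-83076 - 696317) + 1134549)) - 3175369) = 5767492/((-136 + (-779393 + 1134549)) - 3175369) = 5767492/((-136 + 355156) - 3175369) = 5767492/(355020 - 3175369) = 5767492/(-2820349) = 5767492*(-1/2820349) = -5767492/2820349 ≈ -2.0450)
-h = -1*(-5767492/2820349) = 5767492/2820349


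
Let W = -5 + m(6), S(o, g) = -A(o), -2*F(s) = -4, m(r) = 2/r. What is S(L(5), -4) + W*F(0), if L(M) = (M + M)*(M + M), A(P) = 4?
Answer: -40/3 ≈ -13.333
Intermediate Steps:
F(s) = 2 (F(s) = -½*(-4) = 2)
L(M) = 4*M² (L(M) = (2*M)*(2*M) = 4*M²)
S(o, g) = -4 (S(o, g) = -1*4 = -4)
W = -14/3 (W = -5 + 2/6 = -5 + 2*(⅙) = -5 + ⅓ = -14/3 ≈ -4.6667)
S(L(5), -4) + W*F(0) = -4 - 14/3*2 = -4 - 28/3 = -40/3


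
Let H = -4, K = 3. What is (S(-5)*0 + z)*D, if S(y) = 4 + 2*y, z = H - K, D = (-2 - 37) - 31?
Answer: 490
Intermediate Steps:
D = -70 (D = -39 - 31 = -70)
z = -7 (z = -4 - 1*3 = -4 - 3 = -7)
(S(-5)*0 + z)*D = ((4 + 2*(-5))*0 - 7)*(-70) = ((4 - 10)*0 - 7)*(-70) = (-6*0 - 7)*(-70) = (0 - 7)*(-70) = -7*(-70) = 490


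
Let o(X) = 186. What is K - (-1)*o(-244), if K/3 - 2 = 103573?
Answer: 310911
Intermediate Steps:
K = 310725 (K = 6 + 3*103573 = 6 + 310719 = 310725)
K - (-1)*o(-244) = 310725 - (-1)*186 = 310725 - 1*(-186) = 310725 + 186 = 310911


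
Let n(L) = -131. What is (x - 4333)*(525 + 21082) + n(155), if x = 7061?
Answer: 58943765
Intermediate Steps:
(x - 4333)*(525 + 21082) + n(155) = (7061 - 4333)*(525 + 21082) - 131 = 2728*21607 - 131 = 58943896 - 131 = 58943765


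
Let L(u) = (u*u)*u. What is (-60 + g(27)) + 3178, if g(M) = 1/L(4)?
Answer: 199553/64 ≈ 3118.0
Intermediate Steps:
L(u) = u³ (L(u) = u²*u = u³)
g(M) = 1/64 (g(M) = 1/(4³) = 1/64)
(-60 + g(27)) + 3178 = (-60 + 1/64) + 3178 = -3839/64 + 3178 = 199553/64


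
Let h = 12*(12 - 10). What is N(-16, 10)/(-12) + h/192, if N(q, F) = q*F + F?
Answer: 101/8 ≈ 12.625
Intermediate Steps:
N(q, F) = F + F*q (N(q, F) = F*q + F = F + F*q)
h = 24 (h = 12*2 = 24)
N(-16, 10)/(-12) + h/192 = (10*(1 - 16))/(-12) + 24/192 = (10*(-15))*(-1/12) + 24*(1/192) = -150*(-1/12) + 1/8 = 25/2 + 1/8 = 101/8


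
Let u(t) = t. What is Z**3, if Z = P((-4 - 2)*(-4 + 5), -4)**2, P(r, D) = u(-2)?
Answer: 64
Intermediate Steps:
P(r, D) = -2
Z = 4 (Z = (-2)**2 = 4)
Z**3 = 4**3 = 64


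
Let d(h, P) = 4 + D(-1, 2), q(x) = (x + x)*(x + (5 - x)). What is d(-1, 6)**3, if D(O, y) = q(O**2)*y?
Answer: 13824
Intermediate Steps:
q(x) = 10*x (q(x) = (2*x)*5 = 10*x)
D(O, y) = 10*y*O**2 (D(O, y) = (10*O**2)*y = 10*y*O**2)
d(h, P) = 24 (d(h, P) = 4 + 10*2*(-1)**2 = 4 + 10*2*1 = 4 + 20 = 24)
d(-1, 6)**3 = 24**3 = 13824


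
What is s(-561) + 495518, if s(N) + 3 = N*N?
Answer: 810236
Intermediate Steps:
s(N) = -3 + N² (s(N) = -3 + N*N = -3 + N²)
s(-561) + 495518 = (-3 + (-561)²) + 495518 = (-3 + 314721) + 495518 = 314718 + 495518 = 810236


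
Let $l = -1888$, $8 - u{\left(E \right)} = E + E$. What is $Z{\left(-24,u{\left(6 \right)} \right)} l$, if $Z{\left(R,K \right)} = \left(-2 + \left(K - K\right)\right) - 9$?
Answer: $20768$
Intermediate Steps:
$u{\left(E \right)} = 8 - 2 E$ ($u{\left(E \right)} = 8 - \left(E + E\right) = 8 - 2 E$)
$Z{\left(R,K \right)} = -11$ ($Z{\left(R,K \right)} = \left(-2 + 0\right) - 9 = -2 - 9 = -11$)
$Z{\left(-24,u{\left(6 \right)} \right)} l = \left(-11\right) \left(-1888\right) = 20768$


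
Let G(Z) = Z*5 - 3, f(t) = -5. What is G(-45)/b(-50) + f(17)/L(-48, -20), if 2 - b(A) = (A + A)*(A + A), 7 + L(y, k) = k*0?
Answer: 25793/34993 ≈ 0.73709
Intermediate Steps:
G(Z) = -3 + 5*Z (G(Z) = 5*Z - 3 = -3 + 5*Z)
L(y, k) = -7 (L(y, k) = -7 + k*0 = -7 + 0 = -7)
b(A) = 2 - 4*A**2 (b(A) = 2 - (A + A)*(A + A) = 2 - 2*A*2*A = 2 - 4*A**2)
G(-45)/b(-50) + f(17)/L(-48, -20) = (-3 + 5*(-45))/(2 - 4*(-50)**2) - 5/(-7) = (-3 - 225)/(2 - 4*2500) - 5*(-1/7) = -228/(2 - 10000) + 5/7 = -228/(-9998) + 5/7 = -228*(-1/9998) + 5/7 = 114/4999 + 5/7 = 25793/34993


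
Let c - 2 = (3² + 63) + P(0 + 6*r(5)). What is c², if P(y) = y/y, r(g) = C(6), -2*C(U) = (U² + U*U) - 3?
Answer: 5625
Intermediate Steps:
C(U) = 3/2 - U² (C(U) = -((U² + U*U) - 3)/2 = -((U² + U²) - 3)/2 = -(2*U² - 3)/2 = -(-3 + 2*U²)/2 = 3/2 - U²)
r(g) = -69/2 (r(g) = 3/2 - 1*6² = 3/2 - 1*36 = 3/2 - 36 = -69/2)
P(y) = 1
c = 75 (c = 2 + ((3² + 63) + 1) = 2 + ((9 + 63) + 1) = 2 + (72 + 1) = 2 + 73 = 75)
c² = 75² = 5625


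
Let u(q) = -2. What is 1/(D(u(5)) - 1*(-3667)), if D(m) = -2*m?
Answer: 1/3671 ≈ 0.00027241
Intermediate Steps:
1/(D(u(5)) - 1*(-3667)) = 1/(-2*(-2) - 1*(-3667)) = 1/(4 + 3667) = 1/3671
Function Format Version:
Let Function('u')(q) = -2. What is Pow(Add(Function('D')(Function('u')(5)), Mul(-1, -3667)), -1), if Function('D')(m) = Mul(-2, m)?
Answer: Rational(1, 3671) ≈ 0.00027241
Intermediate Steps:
Pow(Add(Function('D')(Function('u')(5)), Mul(-1, -3667)), -1) = Pow(Add(Mul(-2, -2), Mul(-1, -3667)), -1) = Pow(Add(4, 3667), -1) = Pow(3671, -1) = Rational(1, 3671)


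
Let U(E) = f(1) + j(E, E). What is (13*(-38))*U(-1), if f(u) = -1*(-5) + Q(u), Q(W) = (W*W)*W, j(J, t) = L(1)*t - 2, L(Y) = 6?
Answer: 988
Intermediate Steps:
j(J, t) = -2 + 6*t (j(J, t) = 6*t - 2 = -2 + 6*t)
Q(W) = W³ (Q(W) = W²*W = W³)
f(u) = 5 + u³ (f(u) = -1*(-5) + u³ = 5 + u³)
U(E) = 4 + 6*E (U(E) = (5 + 1³) + (-2 + 6*E) = (5 + 1) + (-2 + 6*E) = 6 + (-2 + 6*E) = 4 + 6*E)
(13*(-38))*U(-1) = (13*(-38))*(4 + 6*(-1)) = -494*(4 - 6) = -494*(-2) = 988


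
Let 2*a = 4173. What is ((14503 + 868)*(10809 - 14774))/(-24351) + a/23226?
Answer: 943721968501/377050884 ≈ 2502.9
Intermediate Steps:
a = 4173/2 (a = (½)*4173 = 4173/2 ≈ 2086.5)
((14503 + 868)*(10809 - 14774))/(-24351) + a/23226 = ((14503 + 868)*(10809 - 14774))/(-24351) + (4173/2)/23226 = (15371*(-3965))*(-1/24351) + (4173/2)*(1/23226) = -60946015*(-1/24351) + 1391/15484 = 60946015/24351 + 1391/15484 = 943721968501/377050884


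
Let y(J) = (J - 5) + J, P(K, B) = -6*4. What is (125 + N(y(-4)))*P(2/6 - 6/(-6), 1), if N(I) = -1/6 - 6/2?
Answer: -2924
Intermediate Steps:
P(K, B) = -24
y(J) = -5 + 2*J (y(J) = (-5 + J) + J = -5 + 2*J)
N(I) = -19/6 (N(I) = -1*1/6 - 6*1/2 = -1/6 - 3 = -19/6)
(125 + N(y(-4)))*P(2/6 - 6/(-6), 1) = (125 - 19/6)*(-24) = (731/6)*(-24) = -2924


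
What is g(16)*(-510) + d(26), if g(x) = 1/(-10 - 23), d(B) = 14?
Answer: 324/11 ≈ 29.455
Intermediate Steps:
g(x) = -1/33 (g(x) = 1/(-33) = -1/33)
g(16)*(-510) + d(26) = -1/33*(-510) + 14 = 170/11 + 14 = 324/11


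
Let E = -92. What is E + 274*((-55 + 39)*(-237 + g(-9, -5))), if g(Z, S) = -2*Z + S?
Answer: 981924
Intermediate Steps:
g(Z, S) = S - 2*Z
E + 274*((-55 + 39)*(-237 + g(-9, -5))) = -92 + 274*((-55 + 39)*(-237 + (-5 - 2*(-9)))) = -92 + 274*(-16*(-237 + (-5 + 18))) = -92 + 274*(-16*(-237 + 13)) = -92 + 274*(-16*(-224)) = -92 + 274*3584 = -92 + 982016 = 981924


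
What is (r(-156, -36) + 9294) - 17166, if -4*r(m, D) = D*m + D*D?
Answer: -9600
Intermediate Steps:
r(m, D) = -D²/4 - D*m/4 (r(m, D) = -(D*m + D*D)/4 = -(D*m + D²)/4 = -(D² + D*m)/4 = -D²/4 - D*m/4)
(r(-156, -36) + 9294) - 17166 = (-¼*(-36)*(-36 - 156) + 9294) - 17166 = (-¼*(-36)*(-192) + 9294) - 17166 = (-1728 + 9294) - 17166 = 7566 - 17166 = -9600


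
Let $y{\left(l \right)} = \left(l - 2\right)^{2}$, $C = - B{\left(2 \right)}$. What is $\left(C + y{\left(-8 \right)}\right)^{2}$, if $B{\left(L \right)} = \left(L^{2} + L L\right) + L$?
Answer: $8100$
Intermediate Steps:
$B{\left(L \right)} = L + 2 L^{2}$ ($B{\left(L \right)} = \left(L^{2} + L^{2}\right) + L = 2 L^{2} + L = L + 2 L^{2}$)
$C = -10$ ($C = - 2 \left(1 + 2 \cdot 2\right) = - 2 \left(1 + 4\right) = - 2 \cdot 5 = \left(-1\right) 10 = -10$)
$y{\left(l \right)} = \left(-2 + l\right)^{2}$
$\left(C + y{\left(-8 \right)}\right)^{2} = \left(-10 + \left(-2 - 8\right)^{2}\right)^{2} = \left(-10 + \left(-10\right)^{2}\right)^{2} = \left(-10 + 100\right)^{2} = 90^{2} = 8100$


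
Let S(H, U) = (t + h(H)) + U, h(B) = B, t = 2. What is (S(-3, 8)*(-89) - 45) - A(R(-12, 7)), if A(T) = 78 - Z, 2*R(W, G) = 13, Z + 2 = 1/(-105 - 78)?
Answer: -136885/183 ≈ -748.01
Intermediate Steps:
Z = -367/183 (Z = -2 + 1/(-105 - 78) = -2 + 1/(-183) = -2 - 1/183 = -367/183 ≈ -2.0055)
R(W, G) = 13/2 (R(W, G) = (½)*13 = 13/2)
A(T) = 14641/183 (A(T) = 78 - 1*(-367/183) = 78 + 367/183 = 14641/183)
S(H, U) = 2 + H + U (S(H, U) = (2 + H) + U = 2 + H + U)
(S(-3, 8)*(-89) - 45) - A(R(-12, 7)) = ((2 - 3 + 8)*(-89) - 45) - 1*14641/183 = (7*(-89) - 45) - 14641/183 = (-623 - 45) - 14641/183 = -668 - 14641/183 = -136885/183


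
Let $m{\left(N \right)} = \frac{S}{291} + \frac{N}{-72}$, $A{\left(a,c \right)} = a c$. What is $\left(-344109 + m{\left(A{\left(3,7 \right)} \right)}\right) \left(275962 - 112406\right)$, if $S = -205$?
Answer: $- \frac{10918563378373}{194} \approx -5.6281 \cdot 10^{10}$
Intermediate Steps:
$m{\left(N \right)} = - \frac{205}{291} - \frac{N}{72}$ ($m{\left(N \right)} = - \frac{205}{291} + \frac{N}{-72} = \left(-205\right) \frac{1}{291} + N \left(- \frac{1}{72}\right) = - \frac{205}{291} - \frac{N}{72}$)
$\left(-344109 + m{\left(A{\left(3,7 \right)} \right)}\right) \left(275962 - 112406\right) = \left(-344109 - \left(\frac{205}{291} + \frac{3 \cdot 7}{72}\right)\right) \left(275962 - 112406\right) = \left(-344109 - \frac{773}{776}\right) 163556 = \left(- \frac{267029357}{776}\right) 163556 = - \frac{10918563378373}{194}$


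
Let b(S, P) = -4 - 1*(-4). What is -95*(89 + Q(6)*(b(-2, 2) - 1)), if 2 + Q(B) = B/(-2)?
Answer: -8930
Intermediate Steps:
b(S, P) = 0 (b(S, P) = -4 + 4 = 0)
Q(B) = -2 - B/2 (Q(B) = -2 + B/(-2) = -2 + B*(-½) = -2 - B/2)
-95*(89 + Q(6)*(b(-2, 2) - 1)) = -95*(89 + (-2 - ½*6)*(0 - 1)) = -95*(89 + (-2 - 3)*(-1)) = -95*(89 - 5*(-1)) = -95*(89 + 5) = -95*94 = -8930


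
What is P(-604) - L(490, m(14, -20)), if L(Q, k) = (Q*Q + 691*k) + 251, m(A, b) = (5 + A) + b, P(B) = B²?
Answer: 125156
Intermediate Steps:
m(A, b) = 5 + A + b
L(Q, k) = 251 + Q² + 691*k (L(Q, k) = (Q² + 691*k) + 251 = 251 + Q² + 691*k)
P(-604) - L(490, m(14, -20)) = (-604)² - (251 + 490² + 691*(5 + 14 - 20)) = 364816 - (251 + 240100 + 691*(-1)) = 364816 - (251 + 240100 - 691) = 364816 - 1*239660 = 364816 - 239660 = 125156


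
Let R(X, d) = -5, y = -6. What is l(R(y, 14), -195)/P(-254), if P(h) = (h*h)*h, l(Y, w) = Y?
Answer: 5/16387064 ≈ 3.0512e-7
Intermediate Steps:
P(h) = h³ (P(h) = h²*h = h³)
l(R(y, 14), -195)/P(-254) = -5/((-254)³) = -5/(-16387064) = -5*(-1/16387064) = 5/16387064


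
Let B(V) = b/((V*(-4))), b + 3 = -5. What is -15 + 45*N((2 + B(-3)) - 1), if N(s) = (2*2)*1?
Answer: 165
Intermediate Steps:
b = -8 (b = -3 - 5 = -8)
B(V) = 2/V (B(V) = -8*(-1/(4*V)) = -(-2)/V = 2/V)
N(s) = 4 (N(s) = 4*1 = 4)
-15 + 45*N((2 + B(-3)) - 1) = -15 + 45*4 = -15 + 180 = 165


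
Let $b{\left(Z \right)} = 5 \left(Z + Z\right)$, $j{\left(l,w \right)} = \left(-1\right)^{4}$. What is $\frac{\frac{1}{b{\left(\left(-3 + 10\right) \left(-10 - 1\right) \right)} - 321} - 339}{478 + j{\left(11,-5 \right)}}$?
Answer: $- \frac{369850}{522589} \approx -0.70773$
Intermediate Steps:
$j{\left(l,w \right)} = 1$
$b{\left(Z \right)} = 10 Z$ ($b{\left(Z \right)} = 5 \cdot 2 Z = 10 Z$)
$\frac{\frac{1}{b{\left(\left(-3 + 10\right) \left(-10 - 1\right) \right)} - 321} - 339}{478 + j{\left(11,-5 \right)}} = \frac{\frac{1}{10 \left(-3 + 10\right) \left(-10 - 1\right) - 321} - 339}{478 + 1} = \frac{\frac{1}{10 \cdot 7 \left(-11\right) - 321} - 339}{479} = \left(\frac{1}{10 \left(-77\right) - 321} - 339\right) \frac{1}{479} = \left(\frac{1}{-770 - 321} - 339\right) \frac{1}{479} = \left(\frac{1}{-1091} - 339\right) \frac{1}{479} = \left(- \frac{1}{1091} - 339\right) \frac{1}{479} = \left(- \frac{369850}{1091}\right) \frac{1}{479} = - \frac{369850}{522589}$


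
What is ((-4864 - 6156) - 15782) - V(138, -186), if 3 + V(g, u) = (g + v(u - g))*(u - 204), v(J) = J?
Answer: -99339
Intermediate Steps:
V(g, u) = -3 + u*(-204 + u) (V(g, u) = -3 + (g + (u - g))*(u - 204) = -3 + u*(-204 + u))
((-4864 - 6156) - 15782) - V(138, -186) = ((-4864 - 6156) - 15782) - (-3 + (-186)² - 204*(-186)) = (-11020 - 15782) - (-3 + 34596 + 37944) = -26802 - 1*72537 = -26802 - 72537 = -99339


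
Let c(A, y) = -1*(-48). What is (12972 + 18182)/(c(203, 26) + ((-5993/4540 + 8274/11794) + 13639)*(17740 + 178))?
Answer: 417033363260/3271217622032881 ≈ 0.00012749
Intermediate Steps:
c(A, y) = 48
(12972 + 18182)/(c(203, 26) + ((-5993/4540 + 8274/11794) + 13639)*(17740 + 178)) = (12972 + 18182)/(48 + ((-5993/4540 + 8274/11794) + 13639)*(17740 + 178)) = 31154/(48 + ((-5993*1/4540 + 8274*(1/11794)) + 13639)*17918) = 31154/(48 + ((-5993/4540 + 4137/5897) + 13639)*17918) = 31154/(48 + (-16558741/26772380 + 13639)*17918) = 31154/(48 + (365131932079/26772380)*17918) = 31154/(48 + 3271216979495761/13386190) = 31154/(3271217622032881/13386190) = 31154*(13386190/3271217622032881) = 417033363260/3271217622032881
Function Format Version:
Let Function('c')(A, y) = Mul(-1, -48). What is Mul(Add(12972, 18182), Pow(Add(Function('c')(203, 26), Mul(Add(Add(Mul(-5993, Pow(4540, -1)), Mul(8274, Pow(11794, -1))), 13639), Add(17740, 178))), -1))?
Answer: Rational(417033363260, 3271217622032881) ≈ 0.00012749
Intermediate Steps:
Function('c')(A, y) = 48
Mul(Add(12972, 18182), Pow(Add(Function('c')(203, 26), Mul(Add(Add(Mul(-5993, Pow(4540, -1)), Mul(8274, Pow(11794, -1))), 13639), Add(17740, 178))), -1)) = Mul(Add(12972, 18182), Pow(Add(48, Mul(Add(Add(Mul(-5993, Pow(4540, -1)), Mul(8274, Pow(11794, -1))), 13639), Add(17740, 178))), -1)) = Mul(31154, Pow(Add(48, Mul(Add(Add(Mul(-5993, Rational(1, 4540)), Mul(8274, Rational(1, 11794))), 13639), 17918)), -1)) = Mul(31154, Pow(Add(48, Mul(Add(Add(Rational(-5993, 4540), Rational(4137, 5897)), 13639), 17918)), -1)) = Mul(31154, Pow(Add(48, Mul(Add(Rational(-16558741, 26772380), 13639), 17918)), -1)) = Mul(31154, Pow(Add(48, Mul(Rational(365131932079, 26772380), 17918)), -1)) = Mul(31154, Pow(Add(48, Rational(3271216979495761, 13386190)), -1)) = Mul(31154, Pow(Rational(3271217622032881, 13386190), -1)) = Mul(31154, Rational(13386190, 3271217622032881)) = Rational(417033363260, 3271217622032881)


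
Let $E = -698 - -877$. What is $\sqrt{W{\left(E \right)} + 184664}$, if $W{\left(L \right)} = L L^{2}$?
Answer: $\sqrt{5920003} \approx 2433.1$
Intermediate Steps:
$E = 179$ ($E = -698 + 877 = 179$)
$W{\left(L \right)} = L^{3}$
$\sqrt{W{\left(E \right)} + 184664} = \sqrt{179^{3} + 184664} = \sqrt{5735339 + 184664} = \sqrt{5920003}$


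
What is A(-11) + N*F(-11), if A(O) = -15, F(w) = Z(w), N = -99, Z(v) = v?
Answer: 1074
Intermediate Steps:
F(w) = w
A(-11) + N*F(-11) = -15 - 99*(-11) = -15 + 1089 = 1074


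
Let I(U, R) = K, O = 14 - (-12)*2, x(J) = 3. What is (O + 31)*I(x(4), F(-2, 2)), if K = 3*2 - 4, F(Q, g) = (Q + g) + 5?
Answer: 138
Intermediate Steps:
O = 38 (O = 14 - 1*(-24) = 14 + 24 = 38)
F(Q, g) = 5 + Q + g
K = 2 (K = 6 - 4 = 2)
I(U, R) = 2
(O + 31)*I(x(4), F(-2, 2)) = (38 + 31)*2 = 69*2 = 138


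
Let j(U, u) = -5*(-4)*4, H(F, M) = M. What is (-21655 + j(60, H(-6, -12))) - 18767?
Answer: -40342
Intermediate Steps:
j(U, u) = 80 (j(U, u) = 20*4 = 80)
(-21655 + j(60, H(-6, -12))) - 18767 = (-21655 + 80) - 18767 = -21575 - 18767 = -40342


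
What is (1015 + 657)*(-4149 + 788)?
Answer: -5619592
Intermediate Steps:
(1015 + 657)*(-4149 + 788) = 1672*(-3361) = -5619592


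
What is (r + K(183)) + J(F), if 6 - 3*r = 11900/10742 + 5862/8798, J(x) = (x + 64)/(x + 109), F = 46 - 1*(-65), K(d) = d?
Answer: 577608562381/3118767828 ≈ 185.20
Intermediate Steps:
F = 111 (F = 46 + 65 = 111)
J(x) = (64 + x)/(109 + x)
r = 99845723/70881087 (r = 2 - (11900/10742 + 5862/8798)/3 = 2 - (11900*(1/10742) + 5862*(1/8798))/3 = 2 - (5950/5371 + 2931/4399)/3 = 2 - 1/3*41916451/23627029 = 2 - 41916451/70881087 = 99845723/70881087 ≈ 1.4086)
(r + K(183)) + J(F) = (99845723/70881087 + 183) + (64 + 111)/(109 + 111) = 13071084644/70881087 + 175/220 = 13071084644/70881087 + (1/220)*175 = 13071084644/70881087 + 35/44 = 577608562381/3118767828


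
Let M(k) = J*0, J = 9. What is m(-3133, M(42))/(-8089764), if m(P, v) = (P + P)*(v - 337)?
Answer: -1055821/4044882 ≈ -0.26103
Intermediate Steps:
M(k) = 0 (M(k) = 9*0 = 0)
m(P, v) = 2*P*(-337 + v) (m(P, v) = (2*P)*(-337 + v) = 2*P*(-337 + v))
m(-3133, M(42))/(-8089764) = (2*(-3133)*(-337 + 0))/(-8089764) = (2*(-3133)*(-337))*(-1/8089764) = 2111642*(-1/8089764) = -1055821/4044882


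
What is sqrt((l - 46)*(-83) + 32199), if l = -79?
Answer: sqrt(42574) ≈ 206.33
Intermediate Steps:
sqrt((l - 46)*(-83) + 32199) = sqrt((-79 - 46)*(-83) + 32199) = sqrt(-125*(-83) + 32199) = sqrt(10375 + 32199) = sqrt(42574)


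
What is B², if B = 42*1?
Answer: 1764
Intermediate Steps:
B = 42
B² = 42² = 1764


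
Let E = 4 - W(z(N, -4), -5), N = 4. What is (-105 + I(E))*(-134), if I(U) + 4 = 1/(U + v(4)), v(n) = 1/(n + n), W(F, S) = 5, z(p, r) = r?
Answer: 103314/7 ≈ 14759.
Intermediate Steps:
E = -1 (E = 4 - 1*5 = 4 - 5 = -1)
v(n) = 1/(2*n)
I(U) = -4 + 1/(⅛ + U) (I(U) = -4 + 1/(U + (½)/4) = -4 + 1/(U + (½)*(¼)) = -4 + 1/(U + ⅛) = -4 + 1/(⅛ + U))
(-105 + I(E))*(-134) = (-105 + 4*(1 - 8*(-1))/(1 + 8*(-1)))*(-134) = (-105 + 4*(1 + 8)/(1 - 8))*(-134) = (-105 + 4*9/(-7))*(-134) = (-105 + 4*(-⅐)*9)*(-134) = (-105 - 36/7)*(-134) = -771/7*(-134) = 103314/7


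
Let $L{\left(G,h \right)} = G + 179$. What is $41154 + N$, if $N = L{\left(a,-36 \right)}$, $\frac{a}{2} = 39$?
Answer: $41411$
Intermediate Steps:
$a = 78$ ($a = 2 \cdot 39 = 78$)
$L{\left(G,h \right)} = 179 + G$
$N = 257$ ($N = 179 + 78 = 257$)
$41154 + N = 41154 + 257 = 41411$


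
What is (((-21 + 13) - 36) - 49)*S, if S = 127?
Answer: -11811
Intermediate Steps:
(((-21 + 13) - 36) - 49)*S = (((-21 + 13) - 36) - 49)*127 = ((-8 - 36) - 49)*127 = (-44 - 49)*127 = -93*127 = -11811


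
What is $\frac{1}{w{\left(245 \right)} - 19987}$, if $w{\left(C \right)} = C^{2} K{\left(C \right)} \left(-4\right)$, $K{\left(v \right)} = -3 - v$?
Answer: $\frac{1}{59524813} \approx 1.68 \cdot 10^{-8}$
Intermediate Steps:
$w{\left(C \right)} = - 4 C^{2} \left(-3 - C\right)$ ($w{\left(C \right)} = C^{2} \left(-3 - C\right) \left(-4\right) = - 4 C^{2} \left(-3 - C\right)$)
$\frac{1}{w{\left(245 \right)} - 19987} = \frac{1}{4 \cdot 245^{2} \left(3 + 245\right) - 19987} = \frac{1}{4 \cdot 60025 \cdot 248 - 19987} = \frac{1}{59544800 - 19987} = \frac{1}{59524813}$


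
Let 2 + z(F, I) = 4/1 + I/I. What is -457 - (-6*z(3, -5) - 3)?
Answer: -436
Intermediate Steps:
z(F, I) = 3 (z(F, I) = -2 + (4/1 + I/I) = -2 + (4*1 + 1) = -2 + (4 + 1) = -2 + 5 = 3)
-457 - (-6*z(3, -5) - 3) = -457 - (-6*3 - 3) = -457 - (-18 - 3) = -457 - 1*(-21) = -457 + 21 = -436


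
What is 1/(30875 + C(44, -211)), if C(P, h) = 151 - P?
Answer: 1/30982 ≈ 3.2277e-5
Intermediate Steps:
1/(30875 + C(44, -211)) = 1/(30875 + (151 - 1*44)) = 1/(30875 + (151 - 44)) = 1/(30875 + 107) = 1/30982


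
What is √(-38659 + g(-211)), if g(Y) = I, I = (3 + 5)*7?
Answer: I*√38603 ≈ 196.48*I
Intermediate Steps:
I = 56 (I = 8*7 = 56)
g(Y) = 56
√(-38659 + g(-211)) = √(-38659 + 56) = √(-38603) = I*√38603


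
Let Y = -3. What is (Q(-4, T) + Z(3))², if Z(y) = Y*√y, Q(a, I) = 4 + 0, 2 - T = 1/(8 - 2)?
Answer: 43 - 24*√3 ≈ 1.4308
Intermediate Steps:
T = 11/6 (T = 2 - 1/(8 - 2) = 2 - 1/6 = 2 - 1*⅙ = 2 - ⅙ = 11/6 ≈ 1.8333)
Q(a, I) = 4
Z(y) = -3*√y
(Q(-4, T) + Z(3))² = (4 - 3*√3)²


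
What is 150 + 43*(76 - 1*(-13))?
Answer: 3977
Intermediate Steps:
150 + 43*(76 - 1*(-13)) = 150 + 43*(76 + 13) = 150 + 43*89 = 150 + 3827 = 3977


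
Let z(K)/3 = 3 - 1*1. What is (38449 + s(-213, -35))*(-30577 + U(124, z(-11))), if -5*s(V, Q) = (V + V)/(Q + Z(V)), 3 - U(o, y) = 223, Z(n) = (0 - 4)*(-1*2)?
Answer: -53280750211/45 ≈ -1.1840e+9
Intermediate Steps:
z(K) = 6 (z(K) = 3*(3 - 1*1) = 3*(3 - 1) = 3*2 = 6)
Z(n) = 8 (Z(n) = -4*(-2) = 8)
U(o, y) = -220 (U(o, y) = 3 - 1*223 = 3 - 223 = -220)
s(V, Q) = -2*V/(5*(8 + Q)) (s(V, Q) = -(V + V)/(5*(Q + 8)) = -2*V/(5*(8 + Q)))
(38449 + s(-213, -35))*(-30577 + U(124, z(-11))) = (38449 - 2*(-213)/(40 + 5*(-35)))*(-30577 - 220) = (38449 - 2*(-213)/(40 - 175))*(-30797) = (38449 - 2*(-213)/(-135))*(-30797) = (38449 - 2*(-213)*(-1/135))*(-30797) = (38449 - 142/45)*(-30797) = (1730063/45)*(-30797) = -53280750211/45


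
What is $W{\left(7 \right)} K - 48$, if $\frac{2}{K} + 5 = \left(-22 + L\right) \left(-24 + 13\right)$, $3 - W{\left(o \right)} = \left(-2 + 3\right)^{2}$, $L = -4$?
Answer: $- \frac{13484}{281} \approx -47.986$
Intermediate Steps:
$W{\left(o \right)} = 2$ ($W{\left(o \right)} = 3 - \left(-2 + 3\right)^{2} = 3 - 1^{2} = 3 - 1 = 2$)
$K = \frac{2}{281}$ ($K = \frac{2}{-5 + \left(-22 - 4\right) \left(-24 + 13\right)} = \frac{2}{-5 - -286} = \frac{2}{-5 + 286} = \frac{2}{281} \approx 0.0071174$)
$W{\left(7 \right)} K - 48 = 2 \cdot \frac{2}{281} - 48 = \frac{4}{281} - 48 = - \frac{13484}{281}$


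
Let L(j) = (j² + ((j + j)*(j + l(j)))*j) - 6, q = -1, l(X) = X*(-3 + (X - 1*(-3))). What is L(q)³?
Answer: -125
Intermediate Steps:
l(X) = X² (l(X) = X*(-3 + (X + 3)) = X*(-3 + (3 + X)) = X*X = X²)
L(j) = -6 + j² + 2*j²*(j + j²) (L(j) = (j² + ((j + j)*(j + j²))*j) - 6 = (j² + ((2*j)*(j + j²))*j) - 6 = (j² + (2*j*(j + j²))*j) - 6 = (j² + 2*j²*(j + j²)) - 6 = -6 + j² + 2*j²*(j + j²))
L(q)³ = (-6 + (-1)² + 2*(-1)³ + 2*(-1)⁴)³ = (-6 + 1 + 2*(-1) + 2*1)³ = (-6 + 1 - 2 + 2)³ = (-5)³ = -125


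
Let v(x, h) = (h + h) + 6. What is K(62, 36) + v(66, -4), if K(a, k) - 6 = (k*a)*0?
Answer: 4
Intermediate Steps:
v(x, h) = 6 + 2*h (v(x, h) = 2*h + 6 = 6 + 2*h)
K(a, k) = 6 (K(a, k) = 6 + (k*a)*0 = 6 + (a*k)*0 = 6 + 0 = 6)
K(62, 36) + v(66, -4) = 6 + (6 + 2*(-4)) = 6 + (6 - 8) = 6 - 2 = 4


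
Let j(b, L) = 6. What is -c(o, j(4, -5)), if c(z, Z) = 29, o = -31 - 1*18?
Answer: -29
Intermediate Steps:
o = -49 (o = -31 - 18 = -49)
-c(o, j(4, -5)) = -1*29 = -29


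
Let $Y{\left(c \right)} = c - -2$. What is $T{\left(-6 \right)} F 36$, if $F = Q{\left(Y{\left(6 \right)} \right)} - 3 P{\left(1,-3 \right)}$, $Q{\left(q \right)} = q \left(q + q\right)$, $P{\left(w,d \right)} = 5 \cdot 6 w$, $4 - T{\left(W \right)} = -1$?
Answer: $6840$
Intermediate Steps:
$Y{\left(c \right)} = 2 + c$ ($Y{\left(c \right)} = c + 2 = 2 + c$)
$T{\left(W \right)} = 5$ ($T{\left(W \right)} = 4 - -1 = 4 + 1 = 5$)
$P{\left(w,d \right)} = 30 w$
$Q{\left(q \right)} = 2 q^{2}$ ($Q{\left(q \right)} = q 2 q = 2 q^{2}$)
$F = 38$ ($F = 2 \left(2 + 6\right)^{2} - 3 \cdot 30 \cdot 1 = 2 \cdot 8^{2} - 90 = 2 \cdot 64 - 90 = 128 - 90 = 38$)
$T{\left(-6 \right)} F 36 = 5 \cdot 38 \cdot 36 = 190 \cdot 36 = 6840$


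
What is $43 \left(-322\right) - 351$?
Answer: $-14197$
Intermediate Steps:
$43 \left(-322\right) - 351 = -13846 - 351 = -14197$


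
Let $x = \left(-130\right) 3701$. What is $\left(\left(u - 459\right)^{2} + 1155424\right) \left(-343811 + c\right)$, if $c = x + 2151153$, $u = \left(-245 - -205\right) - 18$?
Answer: $1886819053156$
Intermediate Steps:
$x = -481130$
$u = -58$ ($u = \left(-245 + 205\right) - 18 = -40 - 18 = -58$)
$c = 1670023$ ($c = -481130 + 2151153 = 1670023$)
$\left(\left(u - 459\right)^{2} + 1155424\right) \left(-343811 + c\right) = \left(\left(-58 - 459\right)^{2} + 1155424\right) \left(-343811 + 1670023\right) = \left(\left(-517\right)^{2} + 1155424\right) 1326212 = \left(267289 + 1155424\right) 1326212 = 1422713 \cdot 1326212 = 1886819053156$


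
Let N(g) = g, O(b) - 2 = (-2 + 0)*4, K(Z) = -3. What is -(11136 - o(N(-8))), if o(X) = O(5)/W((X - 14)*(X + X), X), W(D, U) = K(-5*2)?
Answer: -11134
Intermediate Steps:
W(D, U) = -3
O(b) = -6 (O(b) = 2 + (-2 + 0)*4 = 2 - 2*4 = 2 - 8 = -6)
o(X) = 2 (o(X) = -6/(-3) = -6*(-⅓) = 2)
-(11136 - o(N(-8))) = -(11136 - 1*2) = -(11136 - 2) = -1*11134 = -11134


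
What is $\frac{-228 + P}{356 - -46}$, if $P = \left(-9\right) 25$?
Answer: $- \frac{151}{134} \approx -1.1269$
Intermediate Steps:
$P = -225$
$\frac{-228 + P}{356 - -46} = \frac{-228 - 225}{356 - -46} = - \frac{453}{356 + \left(-174 + 220\right)} = - \frac{453}{356 + 46} = - \frac{453}{402} = \left(-453\right) \frac{1}{402} = - \frac{151}{134}$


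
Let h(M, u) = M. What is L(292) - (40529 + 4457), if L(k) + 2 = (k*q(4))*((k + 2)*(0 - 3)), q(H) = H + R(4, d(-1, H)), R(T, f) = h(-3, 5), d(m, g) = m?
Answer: -302532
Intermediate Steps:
R(T, f) = -3
q(H) = -3 + H (q(H) = H - 3 = -3 + H)
L(k) = -2 + k*(-6 - 3*k) (L(k) = -2 + (k*(-3 + 4))*((k + 2)*(0 - 3)) = -2 + (k*1)*((2 + k)*(-3)) = -2 + k*(-6 - 3*k))
L(292) - (40529 + 4457) = (-2 - 6*292 - 3*292**2) - (40529 + 4457) = (-2 - 1752 - 3*85264) - 1*44986 = (-2 - 1752 - 255792) - 44986 = -257546 - 44986 = -302532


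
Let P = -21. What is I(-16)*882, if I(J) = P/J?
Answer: 9261/8 ≈ 1157.6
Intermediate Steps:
I(J) = -21/J
I(-16)*882 = -21/(-16)*882 = -21*(-1/16)*882 = (21/16)*882 = 9261/8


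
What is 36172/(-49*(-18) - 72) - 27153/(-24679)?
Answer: 457341359/9994995 ≈ 45.757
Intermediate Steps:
36172/(-49*(-18) - 72) - 27153/(-24679) = 36172/(882 - 72) - 27153*(-1/24679) = 36172/810 + 27153/24679 = 36172*(1/810) + 27153/24679 = 18086/405 + 27153/24679 = 457341359/9994995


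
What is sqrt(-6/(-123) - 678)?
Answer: 2*I*sqrt(284909)/41 ≈ 26.038*I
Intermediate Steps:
sqrt(-6/(-123) - 678) = sqrt(-1/123*(-6) - 678) = sqrt(2/41 - 678) = sqrt(-27796/41) = 2*I*sqrt(284909)/41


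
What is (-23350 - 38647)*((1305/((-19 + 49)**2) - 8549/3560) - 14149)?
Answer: 3123026152519/3560 ≈ 8.7725e+8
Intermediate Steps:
(-23350 - 38647)*((1305/((-19 + 49)**2) - 8549/3560) - 14149) = -61997*((1305/(30**2) - 8549*1/3560) - 14149) = -61997*((1305/900 - 8549/3560) - 14149) = -61997*((1305*(1/900) - 8549/3560) - 14149) = -61997*((29/20 - 8549/3560) - 14149) = -61997*(-3387/3560 - 14149) = -61997*(-50373827/3560) = 3123026152519/3560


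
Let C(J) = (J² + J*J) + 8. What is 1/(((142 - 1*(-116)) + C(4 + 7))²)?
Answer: 1/258064 ≈ 3.8750e-6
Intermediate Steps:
C(J) = 8 + 2*J² (C(J) = (J² + J²) + 8 = 2*J² + 8 = 8 + 2*J²)
1/(((142 - 1*(-116)) + C(4 + 7))²) = 1/(((142 - 1*(-116)) + (8 + 2*(4 + 7)²))²) = 1/(((142 + 116) + (8 + 2*11²))²) = 1/((258 + (8 + 2*121))²) = 1/((258 + (8 + 242))²) = 1/((258 + 250)²) = 1/(508²) = 1/258064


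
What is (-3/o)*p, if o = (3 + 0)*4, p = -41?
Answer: 41/4 ≈ 10.250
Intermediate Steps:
o = 12 (o = 3*4 = 12)
(-3/o)*p = (-3/12)*(-41) = ((1/12)*(-3))*(-41) = -¼*(-41) = 41/4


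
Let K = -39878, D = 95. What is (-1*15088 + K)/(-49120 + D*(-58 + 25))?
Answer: 54966/52255 ≈ 1.0519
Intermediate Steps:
(-1*15088 + K)/(-49120 + D*(-58 + 25)) = (-1*15088 - 39878)/(-49120 + 95*(-58 + 25)) = (-15088 - 39878)/(-49120 + 95*(-33)) = -54966/(-49120 - 3135) = -54966/(-52255) = -54966*(-1/52255) = 54966/52255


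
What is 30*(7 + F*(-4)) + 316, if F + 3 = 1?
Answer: 766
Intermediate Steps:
F = -2 (F = -3 + 1 = -2)
30*(7 + F*(-4)) + 316 = 30*(7 - 2*(-4)) + 316 = 30*(7 + 8) + 316 = 30*15 + 316 = 450 + 316 = 766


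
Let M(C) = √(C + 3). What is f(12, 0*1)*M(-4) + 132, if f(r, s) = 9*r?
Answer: 132 + 108*I ≈ 132.0 + 108.0*I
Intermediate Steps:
M(C) = √(3 + C)
f(12, 0*1)*M(-4) + 132 = (9*12)*√(3 - 4) + 132 = 108*√(-1) + 132 = 108*I + 132 = 132 + 108*I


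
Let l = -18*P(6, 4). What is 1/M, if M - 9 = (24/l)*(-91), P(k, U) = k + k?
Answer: 9/172 ≈ 0.052326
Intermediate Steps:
P(k, U) = 2*k
l = -216 (l = -36*6 = -18*12 = -216)
M = 172/9 (M = 9 + (24/(-216))*(-91) = 9 - 1/216*24*(-91) = 9 - ⅑*(-91) = 9 + 91/9 = 172/9 ≈ 19.111)
1/M = 1/(172/9) = 9/172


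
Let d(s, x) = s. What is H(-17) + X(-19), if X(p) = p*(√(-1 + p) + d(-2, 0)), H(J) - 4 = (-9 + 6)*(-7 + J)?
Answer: 114 - 38*I*√5 ≈ 114.0 - 84.971*I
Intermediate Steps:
H(J) = 25 - 3*J (H(J) = 4 + (-9 + 6)*(-7 + J) = 4 - 3*(-7 + J) = 4 + (21 - 3*J) = 25 - 3*J)
X(p) = p*(-2 + √(-1 + p)) (X(p) = p*(√(-1 + p) - 2) = p*(-2 + √(-1 + p)))
H(-17) + X(-19) = (25 - 3*(-17)) - 19*(-2 + √(-1 - 19)) = (25 + 51) - 19*(-2 + √(-20)) = 76 - 19*(-2 + 2*I*√5) = 76 + (38 - 38*I*√5) = 114 - 38*I*√5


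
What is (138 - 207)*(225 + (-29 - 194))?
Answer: -138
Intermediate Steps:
(138 - 207)*(225 + (-29 - 194)) = -69*(225 - 223) = -69*2 = -138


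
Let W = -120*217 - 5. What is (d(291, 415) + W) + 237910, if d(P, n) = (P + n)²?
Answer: 710301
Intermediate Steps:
W = -26045 (W = -26040 - 5 = -26045)
(d(291, 415) + W) + 237910 = ((291 + 415)² - 26045) + 237910 = (706² - 26045) + 237910 = (498436 - 26045) + 237910 = 472391 + 237910 = 710301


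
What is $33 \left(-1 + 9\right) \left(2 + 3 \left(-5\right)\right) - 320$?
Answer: $-3752$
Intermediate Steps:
$33 \left(-1 + 9\right) \left(2 + 3 \left(-5\right)\right) - 320 = 33 \cdot 8 \left(2 - 15\right) - 320 = 33 \cdot 8 \left(-13\right) - 320 = 33 \left(-104\right) - 320 = -3432 - 320 = -3752$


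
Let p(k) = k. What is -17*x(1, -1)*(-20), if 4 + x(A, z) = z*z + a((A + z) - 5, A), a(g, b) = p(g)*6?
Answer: -11220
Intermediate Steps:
a(g, b) = 6*g (a(g, b) = g*6 = 6*g)
x(A, z) = -34 + z² + 6*A + 6*z (x(A, z) = -4 + (z*z + 6*((A + z) - 5)) = -4 + (z² + 6*(-5 + A + z)) = -4 + (z² + (-30 + 6*A + 6*z)) = -4 + (-30 + z² + 6*A + 6*z) = -34 + z² + 6*A + 6*z)
-17*x(1, -1)*(-20) = -17*(-34 + (-1)² + 6*1 + 6*(-1))*(-20) = -17*(-34 + 1 + 6 - 6)*(-20) = -17*(-33)*(-20) = 561*(-20) = -11220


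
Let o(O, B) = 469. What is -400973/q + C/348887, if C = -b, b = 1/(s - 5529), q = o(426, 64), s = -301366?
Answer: -6133264440945168/7173802282955 ≈ -854.95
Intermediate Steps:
q = 469
b = -1/306895 (b = 1/(-301366 - 5529) = 1/(-306895) = -1/306895 ≈ -3.2584e-6)
C = 1/306895 (C = -1*(-1/306895) = 1/306895 ≈ 3.2584e-6)
-400973/q + C/348887 = -400973/469 + (1/306895)/348887 = -400973*1/469 + (1/306895)*(1/348887) = -400973/469 + 1/107071675865 = -6133264440945168/7173802282955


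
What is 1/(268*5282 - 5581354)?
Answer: -1/4165778 ≈ -2.4005e-7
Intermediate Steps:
1/(268*5282 - 5581354) = 1/(1415576 - 5581354) = 1/(-4165778) = -1/4165778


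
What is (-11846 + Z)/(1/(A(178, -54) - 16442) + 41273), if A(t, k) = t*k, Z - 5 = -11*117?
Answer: -114012304/358442247 ≈ -0.31808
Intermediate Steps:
Z = -1282 (Z = 5 - 11*117 = 5 - 1287 = -1282)
A(t, k) = k*t
(-11846 + Z)/(1/(A(178, -54) - 16442) + 41273) = (-11846 - 1282)/(1/(-54*178 - 16442) + 41273) = -13128/(1/(-9612 - 16442) + 41273) = -13128/(1/(-26054) + 41273) = -13128/(-1/26054 + 41273) = -13128/1075326741/26054 = -13128*26054/1075326741 = -114012304/358442247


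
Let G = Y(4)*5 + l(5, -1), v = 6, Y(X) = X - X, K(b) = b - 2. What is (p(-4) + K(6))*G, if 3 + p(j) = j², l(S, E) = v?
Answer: 102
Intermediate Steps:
K(b) = -2 + b
Y(X) = 0
l(S, E) = 6
p(j) = -3 + j²
G = 6 (G = 0*5 + 6 = 0 + 6 = 6)
(p(-4) + K(6))*G = ((-3 + (-4)²) + (-2 + 6))*6 = ((-3 + 16) + 4)*6 = (13 + 4)*6 = 17*6 = 102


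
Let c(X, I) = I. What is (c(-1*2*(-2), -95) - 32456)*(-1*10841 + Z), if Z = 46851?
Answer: -1172161510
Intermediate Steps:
(c(-1*2*(-2), -95) - 32456)*(-1*10841 + Z) = (-95 - 32456)*(-1*10841 + 46851) = -32551*(-10841 + 46851) = -32551*36010 = -1172161510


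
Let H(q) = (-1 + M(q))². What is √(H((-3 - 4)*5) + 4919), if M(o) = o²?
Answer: √1503095 ≈ 1226.0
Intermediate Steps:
H(q) = (-1 + q²)²
√(H((-3 - 4)*5) + 4919) = √((-1 + ((-3 - 4)*5)²)² + 4919) = √((-1 + (-7*5)²)² + 4919) = √((-1 + (-35)²)² + 4919) = √((-1 + 1225)² + 4919) = √(1224² + 4919) = √(1498176 + 4919) = √1503095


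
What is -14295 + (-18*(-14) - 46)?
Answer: -14089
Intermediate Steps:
-14295 + (-18*(-14) - 46) = -14295 + (252 - 46) = -14295 + 206 = -14089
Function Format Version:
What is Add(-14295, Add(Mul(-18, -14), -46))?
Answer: -14089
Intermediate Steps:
Add(-14295, Add(Mul(-18, -14), -46)) = Add(-14295, Add(252, -46)) = Add(-14295, 206) = -14089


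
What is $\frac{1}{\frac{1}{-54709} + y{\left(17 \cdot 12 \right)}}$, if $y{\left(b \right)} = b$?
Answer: $\frac{54709}{11160635} \approx 0.004902$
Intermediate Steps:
$\frac{1}{\frac{1}{-54709} + y{\left(17 \cdot 12 \right)}} = \frac{1}{\frac{1}{-54709} + 17 \cdot 12} = \frac{1}{- \frac{1}{54709} + 204} = \frac{1}{\frac{11160635}{54709}} = \frac{54709}{11160635}$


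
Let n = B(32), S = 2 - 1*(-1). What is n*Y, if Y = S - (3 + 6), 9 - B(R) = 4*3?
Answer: 18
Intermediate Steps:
S = 3 (S = 2 + 1 = 3)
B(R) = -3 (B(R) = 9 - 4*3 = 9 - 1*12 = 9 - 12 = -3)
Y = -6 (Y = 3 - (3 + 6) = 3 - 1*9 = 3 - 9 = -6)
n = -3
n*Y = -3*(-6) = 18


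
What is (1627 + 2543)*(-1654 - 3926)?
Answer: -23268600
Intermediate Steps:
(1627 + 2543)*(-1654 - 3926) = 4170*(-5580) = -23268600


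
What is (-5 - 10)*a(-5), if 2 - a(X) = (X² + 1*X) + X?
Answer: 195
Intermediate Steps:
a(X) = 2 - X² - 2*X (a(X) = 2 - ((X² + 1*X) + X) = 2 - ((X² + X) + X) = 2 - ((X + X²) + X) = 2 - (X² + 2*X) = 2 + (-X² - 2*X) = 2 - X² - 2*X)
(-5 - 10)*a(-5) = (-5 - 10)*(2 - 1*(-5)² - 2*(-5)) = -15*(2 - 1*25 + 10) = -15*(2 - 25 + 10) = -15*(-13) = 195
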